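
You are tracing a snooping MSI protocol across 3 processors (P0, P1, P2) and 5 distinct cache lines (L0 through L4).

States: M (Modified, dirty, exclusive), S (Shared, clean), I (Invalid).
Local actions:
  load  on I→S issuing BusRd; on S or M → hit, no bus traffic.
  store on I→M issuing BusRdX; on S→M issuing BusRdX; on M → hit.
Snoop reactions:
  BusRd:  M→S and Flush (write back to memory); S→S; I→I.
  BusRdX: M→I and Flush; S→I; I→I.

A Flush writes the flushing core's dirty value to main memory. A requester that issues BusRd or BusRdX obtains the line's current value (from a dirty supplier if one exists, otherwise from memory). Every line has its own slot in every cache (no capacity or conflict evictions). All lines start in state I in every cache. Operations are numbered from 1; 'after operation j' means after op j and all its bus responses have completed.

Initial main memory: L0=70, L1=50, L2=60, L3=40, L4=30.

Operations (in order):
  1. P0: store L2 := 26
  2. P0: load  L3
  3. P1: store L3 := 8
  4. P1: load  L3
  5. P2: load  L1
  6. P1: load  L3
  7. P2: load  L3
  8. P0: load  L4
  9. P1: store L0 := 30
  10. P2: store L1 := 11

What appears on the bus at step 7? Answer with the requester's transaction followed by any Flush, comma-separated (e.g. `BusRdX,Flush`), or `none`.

bus = BusRd,Flush

  op1 P0: store L2 := 26 → M/I/I on L2; bus BusRdX; mem=60
  op2 P0: load  L3 → S/I/I on L3; bus BusRd; mem=40
  op3 P1: store L3 := 8 → I/M/I on L3; bus BusRdX; mem=40
  op4 P1: load  L3 → I/M/I on L3; bus (none); mem=40
  op5 P2: load  L1 → I/I/S on L1; bus BusRd; mem=50
  op6 P1: load  L3 → I/M/I on L3; bus (none); mem=40
  op7 P2: load  L3 → I/S/S on L3; bus BusRd Flush; mem=8
  op8 P0: load  L4 → S/I/I on L4; bus BusRd; mem=30
  op9 P1: store L0 := 30 → I/M/I on L0; bus BusRdX; mem=70
  op10 P2: store L1 := 11 → I/I/M on L1; bus BusRdX; mem=50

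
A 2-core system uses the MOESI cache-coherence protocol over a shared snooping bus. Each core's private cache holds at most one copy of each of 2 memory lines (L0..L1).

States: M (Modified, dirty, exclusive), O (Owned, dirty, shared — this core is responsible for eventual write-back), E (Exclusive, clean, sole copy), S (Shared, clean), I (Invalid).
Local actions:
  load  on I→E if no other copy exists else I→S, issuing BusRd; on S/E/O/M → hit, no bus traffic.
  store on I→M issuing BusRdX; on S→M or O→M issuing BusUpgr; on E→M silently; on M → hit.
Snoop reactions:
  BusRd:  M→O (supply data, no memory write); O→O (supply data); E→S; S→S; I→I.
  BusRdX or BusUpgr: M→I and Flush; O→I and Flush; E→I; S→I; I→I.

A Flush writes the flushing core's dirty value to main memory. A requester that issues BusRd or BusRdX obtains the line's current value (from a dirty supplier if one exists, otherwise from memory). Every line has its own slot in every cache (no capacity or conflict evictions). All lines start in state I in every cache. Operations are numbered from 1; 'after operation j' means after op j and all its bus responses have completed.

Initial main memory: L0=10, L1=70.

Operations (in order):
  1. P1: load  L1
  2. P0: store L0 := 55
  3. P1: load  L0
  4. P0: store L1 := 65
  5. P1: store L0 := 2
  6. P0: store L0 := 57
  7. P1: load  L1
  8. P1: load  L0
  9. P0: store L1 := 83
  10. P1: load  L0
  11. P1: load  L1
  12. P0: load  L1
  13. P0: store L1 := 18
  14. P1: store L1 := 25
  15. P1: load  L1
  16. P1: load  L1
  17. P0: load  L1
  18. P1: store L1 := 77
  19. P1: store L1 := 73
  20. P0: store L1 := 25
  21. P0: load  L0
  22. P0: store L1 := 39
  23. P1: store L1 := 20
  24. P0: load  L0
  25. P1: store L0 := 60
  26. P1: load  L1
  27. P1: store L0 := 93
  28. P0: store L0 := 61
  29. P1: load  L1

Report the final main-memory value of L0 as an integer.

[1] P1: load  L1 | P0:I, P1:E(70) | bus: BusRd
[2] P0: store L0 := 55 | P0:M(55), P1:I | bus: BusRdX
[3] P1: load  L0 | P0:O(55), P1:S(55) | bus: BusRd
[4] P0: store L1 := 65 | P0:M(65), P1:I | bus: BusRdX
[5] P1: store L0 := 2 | P0:I, P1:M(2) | bus: BusUpgr,Flush
[6] P0: store L0 := 57 | P0:M(57), P1:I | bus: BusRdX,Flush
[7] P1: load  L1 | P0:O(65), P1:S(65) | bus: BusRd
[8] P1: load  L0 | P0:O(57), P1:S(57) | bus: BusRd
[9] P0: store L1 := 83 | P0:M(83), P1:I | bus: BusUpgr
[10] P1: load  L0 | P0:O(57), P1:S(57) | bus: none
[11] P1: load  L1 | P0:O(83), P1:S(83) | bus: BusRd
[12] P0: load  L1 | P0:O(83), P1:S(83) | bus: none
[13] P0: store L1 := 18 | P0:M(18), P1:I | bus: BusUpgr
[14] P1: store L1 := 25 | P0:I, P1:M(25) | bus: BusRdX,Flush
[15] P1: load  L1 | P0:I, P1:M(25) | bus: none
[16] P1: load  L1 | P0:I, P1:M(25) | bus: none
[17] P0: load  L1 | P0:S(25), P1:O(25) | bus: BusRd
[18] P1: store L1 := 77 | P0:I, P1:M(77) | bus: BusUpgr
[19] P1: store L1 := 73 | P0:I, P1:M(73) | bus: none
[20] P0: store L1 := 25 | P0:M(25), P1:I | bus: BusRdX,Flush
[21] P0: load  L0 | P0:O(57), P1:S(57) | bus: none
[22] P0: store L1 := 39 | P0:M(39), P1:I | bus: none
[23] P1: store L1 := 20 | P0:I, P1:M(20) | bus: BusRdX,Flush
[24] P0: load  L0 | P0:O(57), P1:S(57) | bus: none
[25] P1: store L0 := 60 | P0:I, P1:M(60) | bus: BusUpgr,Flush
[26] P1: load  L1 | P0:I, P1:M(20) | bus: none
[27] P1: store L0 := 93 | P0:I, P1:M(93) | bus: none
[28] P0: store L0 := 61 | P0:M(61), P1:I | bus: BusRdX,Flush
[29] P1: load  L1 | P0:I, P1:M(20) | bus: none

memory[L0] = 93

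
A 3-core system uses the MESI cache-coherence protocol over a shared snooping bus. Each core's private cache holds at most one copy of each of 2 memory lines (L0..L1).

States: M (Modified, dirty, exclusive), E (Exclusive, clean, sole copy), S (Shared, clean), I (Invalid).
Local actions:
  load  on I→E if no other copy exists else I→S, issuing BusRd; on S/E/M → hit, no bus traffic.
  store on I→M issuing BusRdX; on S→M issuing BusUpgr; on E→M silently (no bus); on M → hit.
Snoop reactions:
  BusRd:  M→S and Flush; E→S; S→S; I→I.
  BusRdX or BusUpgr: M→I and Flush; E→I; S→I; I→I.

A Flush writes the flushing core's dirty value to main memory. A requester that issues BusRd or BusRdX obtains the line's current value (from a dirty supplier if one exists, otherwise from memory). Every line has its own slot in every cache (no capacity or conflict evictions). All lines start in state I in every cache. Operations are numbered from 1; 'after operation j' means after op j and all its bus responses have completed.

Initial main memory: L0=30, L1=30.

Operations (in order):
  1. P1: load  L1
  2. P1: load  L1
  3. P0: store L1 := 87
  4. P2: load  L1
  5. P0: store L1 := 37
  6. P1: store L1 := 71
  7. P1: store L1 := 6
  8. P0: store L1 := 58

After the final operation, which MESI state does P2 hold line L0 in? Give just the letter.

state = I

1. P1: load  L1  bus=[BusRd]  L1: P0=I P1=E P2=I  mem[L1]=30
2. P1: load  L1  bus=[-]  L1: P0=I P1=E P2=I  mem[L1]=30
3. P0: store L1 := 87  bus=[BusRdX]  L1: P0=M P1=I P2=I  mem[L1]=30
4. P2: load  L1  bus=[BusRd,Flush]  L1: P0=S P1=I P2=S  mem[L1]=87
5. P0: store L1 := 37  bus=[BusUpgr]  L1: P0=M P1=I P2=I  mem[L1]=87
6. P1: store L1 := 71  bus=[BusRdX,Flush]  L1: P0=I P1=M P2=I  mem[L1]=37
7. P1: store L1 := 6  bus=[-]  L1: P0=I P1=M P2=I  mem[L1]=37
8. P0: store L1 := 58  bus=[BusRdX,Flush]  L1: P0=M P1=I P2=I  mem[L1]=6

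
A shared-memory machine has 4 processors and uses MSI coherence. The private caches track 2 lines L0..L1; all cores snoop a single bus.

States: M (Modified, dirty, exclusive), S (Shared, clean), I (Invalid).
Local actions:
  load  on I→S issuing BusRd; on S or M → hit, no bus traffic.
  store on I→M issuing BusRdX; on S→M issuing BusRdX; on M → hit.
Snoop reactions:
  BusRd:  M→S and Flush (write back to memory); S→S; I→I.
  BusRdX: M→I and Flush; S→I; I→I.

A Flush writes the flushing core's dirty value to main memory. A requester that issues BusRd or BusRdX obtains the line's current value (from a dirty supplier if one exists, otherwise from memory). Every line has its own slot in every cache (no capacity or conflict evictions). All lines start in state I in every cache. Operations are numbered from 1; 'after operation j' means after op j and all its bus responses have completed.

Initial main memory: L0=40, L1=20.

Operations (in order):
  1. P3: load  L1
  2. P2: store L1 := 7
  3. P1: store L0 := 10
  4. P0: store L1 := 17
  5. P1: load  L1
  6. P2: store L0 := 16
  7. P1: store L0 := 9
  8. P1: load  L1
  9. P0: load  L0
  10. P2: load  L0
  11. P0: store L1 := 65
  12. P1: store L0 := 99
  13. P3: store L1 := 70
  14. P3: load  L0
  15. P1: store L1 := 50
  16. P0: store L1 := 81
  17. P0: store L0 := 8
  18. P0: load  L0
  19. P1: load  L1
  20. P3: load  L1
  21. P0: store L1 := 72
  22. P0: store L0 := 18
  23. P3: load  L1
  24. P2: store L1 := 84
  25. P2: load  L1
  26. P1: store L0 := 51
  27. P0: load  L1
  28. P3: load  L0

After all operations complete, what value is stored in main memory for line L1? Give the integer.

memory[L1] = 84

1. P3: load  L1  bus=[BusRd]  L1: P0=I P1=I P2=I P3=S  mem[L1]=20
2. P2: store L1 := 7  bus=[BusRdX]  L1: P0=I P1=I P2=M P3=I  mem[L1]=20
3. P1: store L0 := 10  bus=[BusRdX]  L0: P0=I P1=M P2=I P3=I  mem[L0]=40
4. P0: store L1 := 17  bus=[BusRdX,Flush]  L1: P0=M P1=I P2=I P3=I  mem[L1]=7
5. P1: load  L1  bus=[BusRd,Flush]  L1: P0=S P1=S P2=I P3=I  mem[L1]=17
6. P2: store L0 := 16  bus=[BusRdX,Flush]  L0: P0=I P1=I P2=M P3=I  mem[L0]=10
7. P1: store L0 := 9  bus=[BusRdX,Flush]  L0: P0=I P1=M P2=I P3=I  mem[L0]=16
8. P1: load  L1  bus=[-]  L1: P0=S P1=S P2=I P3=I  mem[L1]=17
9. P0: load  L0  bus=[BusRd,Flush]  L0: P0=S P1=S P2=I P3=I  mem[L0]=9
10. P2: load  L0  bus=[BusRd]  L0: P0=S P1=S P2=S P3=I  mem[L0]=9
11. P0: store L1 := 65  bus=[BusRdX]  L1: P0=M P1=I P2=I P3=I  mem[L1]=17
12. P1: store L0 := 99  bus=[BusRdX]  L0: P0=I P1=M P2=I P3=I  mem[L0]=9
13. P3: store L1 := 70  bus=[BusRdX,Flush]  L1: P0=I P1=I P2=I P3=M  mem[L1]=65
14. P3: load  L0  bus=[BusRd,Flush]  L0: P0=I P1=S P2=I P3=S  mem[L0]=99
15. P1: store L1 := 50  bus=[BusRdX,Flush]  L1: P0=I P1=M P2=I P3=I  mem[L1]=70
16. P0: store L1 := 81  bus=[BusRdX,Flush]  L1: P0=M P1=I P2=I P3=I  mem[L1]=50
17. P0: store L0 := 8  bus=[BusRdX]  L0: P0=M P1=I P2=I P3=I  mem[L0]=99
18. P0: load  L0  bus=[-]  L0: P0=M P1=I P2=I P3=I  mem[L0]=99
19. P1: load  L1  bus=[BusRd,Flush]  L1: P0=S P1=S P2=I P3=I  mem[L1]=81
20. P3: load  L1  bus=[BusRd]  L1: P0=S P1=S P2=I P3=S  mem[L1]=81
21. P0: store L1 := 72  bus=[BusRdX]  L1: P0=M P1=I P2=I P3=I  mem[L1]=81
22. P0: store L0 := 18  bus=[-]  L0: P0=M P1=I P2=I P3=I  mem[L0]=99
23. P3: load  L1  bus=[BusRd,Flush]  L1: P0=S P1=I P2=I P3=S  mem[L1]=72
24. P2: store L1 := 84  bus=[BusRdX]  L1: P0=I P1=I P2=M P3=I  mem[L1]=72
25. P2: load  L1  bus=[-]  L1: P0=I P1=I P2=M P3=I  mem[L1]=72
26. P1: store L0 := 51  bus=[BusRdX,Flush]  L0: P0=I P1=M P2=I P3=I  mem[L0]=18
27. P0: load  L1  bus=[BusRd,Flush]  L1: P0=S P1=I P2=S P3=I  mem[L1]=84
28. P3: load  L0  bus=[BusRd,Flush]  L0: P0=I P1=S P2=I P3=S  mem[L0]=51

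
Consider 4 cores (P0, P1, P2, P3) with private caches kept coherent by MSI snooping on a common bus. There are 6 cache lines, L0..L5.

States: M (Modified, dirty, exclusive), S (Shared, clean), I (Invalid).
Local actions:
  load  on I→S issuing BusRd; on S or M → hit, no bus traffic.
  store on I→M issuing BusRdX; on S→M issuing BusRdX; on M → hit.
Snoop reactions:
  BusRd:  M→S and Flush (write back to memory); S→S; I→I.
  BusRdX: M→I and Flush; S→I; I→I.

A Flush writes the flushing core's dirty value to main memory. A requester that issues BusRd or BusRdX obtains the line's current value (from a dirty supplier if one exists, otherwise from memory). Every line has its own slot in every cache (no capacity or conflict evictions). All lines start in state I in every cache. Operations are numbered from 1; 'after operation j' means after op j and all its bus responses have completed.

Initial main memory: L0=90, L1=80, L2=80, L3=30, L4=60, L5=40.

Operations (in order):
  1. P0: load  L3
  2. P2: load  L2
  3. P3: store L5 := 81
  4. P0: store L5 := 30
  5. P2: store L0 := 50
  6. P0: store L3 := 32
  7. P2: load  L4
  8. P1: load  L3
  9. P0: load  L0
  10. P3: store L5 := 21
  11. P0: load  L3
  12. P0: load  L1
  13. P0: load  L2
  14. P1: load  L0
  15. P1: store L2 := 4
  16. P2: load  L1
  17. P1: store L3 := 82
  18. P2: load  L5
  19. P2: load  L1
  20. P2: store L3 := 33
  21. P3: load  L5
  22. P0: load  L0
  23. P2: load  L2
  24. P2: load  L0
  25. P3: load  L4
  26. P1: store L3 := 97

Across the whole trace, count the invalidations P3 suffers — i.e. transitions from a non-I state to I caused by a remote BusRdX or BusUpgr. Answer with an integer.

  op1 P0: load  L3 → S/I/I/I on L3; bus BusRd; mem=30
  op2 P2: load  L2 → I/I/S/I on L2; bus BusRd; mem=80
  op3 P3: store L5 := 81 → I/I/I/M on L5; bus BusRdX; mem=40
  op4 P0: store L5 := 30 → M/I/I/I on L5; bus BusRdX Flush; mem=81
  op5 P2: store L0 := 50 → I/I/M/I on L0; bus BusRdX; mem=90
  op6 P0: store L3 := 32 → M/I/I/I on L3; bus BusRdX; mem=30
  op7 P2: load  L4 → I/I/S/I on L4; bus BusRd; mem=60
  op8 P1: load  L3 → S/S/I/I on L3; bus BusRd Flush; mem=32
  op9 P0: load  L0 → S/I/S/I on L0; bus BusRd Flush; mem=50
  op10 P3: store L5 := 21 → I/I/I/M on L5; bus BusRdX Flush; mem=30
  op11 P0: load  L3 → S/S/I/I on L3; bus (none); mem=32
  op12 P0: load  L1 → S/I/I/I on L1; bus BusRd; mem=80
  op13 P0: load  L2 → S/I/S/I on L2; bus BusRd; mem=80
  op14 P1: load  L0 → S/S/S/I on L0; bus BusRd; mem=50
  op15 P1: store L2 := 4 → I/M/I/I on L2; bus BusRdX; mem=80
  op16 P2: load  L1 → S/I/S/I on L1; bus BusRd; mem=80
  op17 P1: store L3 := 82 → I/M/I/I on L3; bus BusRdX; mem=32
  op18 P2: load  L5 → I/I/S/S on L5; bus BusRd Flush; mem=21
  op19 P2: load  L1 → S/I/S/I on L1; bus (none); mem=80
  op20 P2: store L3 := 33 → I/I/M/I on L3; bus BusRdX Flush; mem=82
  op21 P3: load  L5 → I/I/S/S on L5; bus (none); mem=21
  op22 P0: load  L0 → S/S/S/I on L0; bus (none); mem=50
  op23 P2: load  L2 → I/S/S/I on L2; bus BusRd Flush; mem=4
  op24 P2: load  L0 → S/S/S/I on L0; bus (none); mem=50
  op25 P3: load  L4 → I/I/S/S on L4; bus BusRd; mem=60
  op26 P1: store L3 := 97 → I/M/I/I on L3; bus BusRdX Flush; mem=33

invalidations = 1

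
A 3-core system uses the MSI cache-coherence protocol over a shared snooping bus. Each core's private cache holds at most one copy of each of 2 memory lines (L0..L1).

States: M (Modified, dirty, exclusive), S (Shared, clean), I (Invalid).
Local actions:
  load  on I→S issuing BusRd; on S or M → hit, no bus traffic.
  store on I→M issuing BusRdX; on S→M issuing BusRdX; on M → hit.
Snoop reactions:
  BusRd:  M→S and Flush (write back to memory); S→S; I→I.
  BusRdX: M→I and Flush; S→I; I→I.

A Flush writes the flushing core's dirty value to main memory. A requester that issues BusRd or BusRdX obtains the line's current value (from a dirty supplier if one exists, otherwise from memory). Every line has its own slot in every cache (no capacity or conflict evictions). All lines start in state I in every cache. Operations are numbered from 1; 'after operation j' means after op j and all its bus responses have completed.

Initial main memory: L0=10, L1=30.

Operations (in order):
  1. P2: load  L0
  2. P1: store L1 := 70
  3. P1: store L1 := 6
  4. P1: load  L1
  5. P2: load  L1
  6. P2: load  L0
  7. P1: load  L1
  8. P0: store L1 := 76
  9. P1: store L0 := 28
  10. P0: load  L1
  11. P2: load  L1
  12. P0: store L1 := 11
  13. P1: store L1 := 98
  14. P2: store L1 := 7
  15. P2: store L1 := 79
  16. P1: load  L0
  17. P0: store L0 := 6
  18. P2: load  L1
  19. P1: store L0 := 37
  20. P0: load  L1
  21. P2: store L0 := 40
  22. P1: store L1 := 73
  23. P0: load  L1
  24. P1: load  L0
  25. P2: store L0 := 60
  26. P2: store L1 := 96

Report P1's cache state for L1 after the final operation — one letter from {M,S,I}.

1. P2: load  L0  bus=[BusRd]  L0: P0=I P1=I P2=S  mem[L0]=10
2. P1: store L1 := 70  bus=[BusRdX]  L1: P0=I P1=M P2=I  mem[L1]=30
3. P1: store L1 := 6  bus=[-]  L1: P0=I P1=M P2=I  mem[L1]=30
4. P1: load  L1  bus=[-]  L1: P0=I P1=M P2=I  mem[L1]=30
5. P2: load  L1  bus=[BusRd,Flush]  L1: P0=I P1=S P2=S  mem[L1]=6
6. P2: load  L0  bus=[-]  L0: P0=I P1=I P2=S  mem[L0]=10
7. P1: load  L1  bus=[-]  L1: P0=I P1=S P2=S  mem[L1]=6
8. P0: store L1 := 76  bus=[BusRdX]  L1: P0=M P1=I P2=I  mem[L1]=6
9. P1: store L0 := 28  bus=[BusRdX]  L0: P0=I P1=M P2=I  mem[L0]=10
10. P0: load  L1  bus=[-]  L1: P0=M P1=I P2=I  mem[L1]=6
11. P2: load  L1  bus=[BusRd,Flush]  L1: P0=S P1=I P2=S  mem[L1]=76
12. P0: store L1 := 11  bus=[BusRdX]  L1: P0=M P1=I P2=I  mem[L1]=76
13. P1: store L1 := 98  bus=[BusRdX,Flush]  L1: P0=I P1=M P2=I  mem[L1]=11
14. P2: store L1 := 7  bus=[BusRdX,Flush]  L1: P0=I P1=I P2=M  mem[L1]=98
15. P2: store L1 := 79  bus=[-]  L1: P0=I P1=I P2=M  mem[L1]=98
16. P1: load  L0  bus=[-]  L0: P0=I P1=M P2=I  mem[L0]=10
17. P0: store L0 := 6  bus=[BusRdX,Flush]  L0: P0=M P1=I P2=I  mem[L0]=28
18. P2: load  L1  bus=[-]  L1: P0=I P1=I P2=M  mem[L1]=98
19. P1: store L0 := 37  bus=[BusRdX,Flush]  L0: P0=I P1=M P2=I  mem[L0]=6
20. P0: load  L1  bus=[BusRd,Flush]  L1: P0=S P1=I P2=S  mem[L1]=79
21. P2: store L0 := 40  bus=[BusRdX,Flush]  L0: P0=I P1=I P2=M  mem[L0]=37
22. P1: store L1 := 73  bus=[BusRdX]  L1: P0=I P1=M P2=I  mem[L1]=79
23. P0: load  L1  bus=[BusRd,Flush]  L1: P0=S P1=S P2=I  mem[L1]=73
24. P1: load  L0  bus=[BusRd,Flush]  L0: P0=I P1=S P2=S  mem[L0]=40
25. P2: store L0 := 60  bus=[BusRdX]  L0: P0=I P1=I P2=M  mem[L0]=40
26. P2: store L1 := 96  bus=[BusRdX]  L1: P0=I P1=I P2=M  mem[L1]=73

state = I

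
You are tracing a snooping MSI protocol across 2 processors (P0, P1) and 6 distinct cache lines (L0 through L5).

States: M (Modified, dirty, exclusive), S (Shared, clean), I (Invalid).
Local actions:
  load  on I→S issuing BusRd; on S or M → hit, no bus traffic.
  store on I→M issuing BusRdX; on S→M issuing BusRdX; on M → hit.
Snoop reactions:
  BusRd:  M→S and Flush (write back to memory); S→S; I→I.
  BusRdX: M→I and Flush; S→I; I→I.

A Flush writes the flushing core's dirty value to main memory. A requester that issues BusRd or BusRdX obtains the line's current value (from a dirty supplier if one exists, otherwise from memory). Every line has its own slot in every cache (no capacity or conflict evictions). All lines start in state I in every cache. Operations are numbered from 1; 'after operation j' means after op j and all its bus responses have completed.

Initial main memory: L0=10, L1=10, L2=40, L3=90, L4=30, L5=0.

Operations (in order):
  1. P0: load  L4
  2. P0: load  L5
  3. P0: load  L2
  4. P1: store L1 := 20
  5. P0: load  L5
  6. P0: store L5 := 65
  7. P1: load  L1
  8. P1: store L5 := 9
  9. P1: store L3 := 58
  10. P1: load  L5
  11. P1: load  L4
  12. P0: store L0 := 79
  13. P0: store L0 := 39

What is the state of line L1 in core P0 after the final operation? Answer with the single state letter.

1. P0: load  L4  bus=[BusRd]  L4: P0=S P1=I  mem[L4]=30
2. P0: load  L5  bus=[BusRd]  L5: P0=S P1=I  mem[L5]=0
3. P0: load  L2  bus=[BusRd]  L2: P0=S P1=I  mem[L2]=40
4. P1: store L1 := 20  bus=[BusRdX]  L1: P0=I P1=M  mem[L1]=10
5. P0: load  L5  bus=[-]  L5: P0=S P1=I  mem[L5]=0
6. P0: store L5 := 65  bus=[BusRdX]  L5: P0=M P1=I  mem[L5]=0
7. P1: load  L1  bus=[-]  L1: P0=I P1=M  mem[L1]=10
8. P1: store L5 := 9  bus=[BusRdX,Flush]  L5: P0=I P1=M  mem[L5]=65
9. P1: store L3 := 58  bus=[BusRdX]  L3: P0=I P1=M  mem[L3]=90
10. P1: load  L5  bus=[-]  L5: P0=I P1=M  mem[L5]=65
11. P1: load  L4  bus=[BusRd]  L4: P0=S P1=S  mem[L4]=30
12. P0: store L0 := 79  bus=[BusRdX]  L0: P0=M P1=I  mem[L0]=10
13. P0: store L0 := 39  bus=[-]  L0: P0=M P1=I  mem[L0]=10

state = I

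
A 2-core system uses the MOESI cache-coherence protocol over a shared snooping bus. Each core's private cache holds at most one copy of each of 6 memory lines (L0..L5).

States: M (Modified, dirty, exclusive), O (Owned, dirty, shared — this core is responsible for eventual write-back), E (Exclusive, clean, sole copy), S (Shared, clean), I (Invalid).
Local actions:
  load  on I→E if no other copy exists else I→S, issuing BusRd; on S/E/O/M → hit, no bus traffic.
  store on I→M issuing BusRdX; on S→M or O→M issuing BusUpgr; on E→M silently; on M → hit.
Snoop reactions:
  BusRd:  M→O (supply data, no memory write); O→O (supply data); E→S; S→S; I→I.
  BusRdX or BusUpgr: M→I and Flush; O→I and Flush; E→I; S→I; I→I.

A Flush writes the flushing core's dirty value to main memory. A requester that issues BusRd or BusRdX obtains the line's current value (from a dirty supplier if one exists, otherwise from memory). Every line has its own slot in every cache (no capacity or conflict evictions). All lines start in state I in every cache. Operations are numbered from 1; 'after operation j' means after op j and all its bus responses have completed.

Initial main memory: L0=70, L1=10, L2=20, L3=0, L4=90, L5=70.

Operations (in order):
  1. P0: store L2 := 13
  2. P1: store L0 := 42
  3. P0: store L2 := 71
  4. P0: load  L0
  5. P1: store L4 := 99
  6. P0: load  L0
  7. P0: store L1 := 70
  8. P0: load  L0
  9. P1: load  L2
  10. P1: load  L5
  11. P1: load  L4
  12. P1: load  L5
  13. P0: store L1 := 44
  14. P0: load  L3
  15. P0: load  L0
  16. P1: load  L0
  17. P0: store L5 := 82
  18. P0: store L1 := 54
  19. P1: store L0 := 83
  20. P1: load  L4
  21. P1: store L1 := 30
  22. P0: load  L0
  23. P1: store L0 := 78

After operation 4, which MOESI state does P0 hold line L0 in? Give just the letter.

state = S

[1] P0: store L2 := 13 | P0:M(13), P1:I | bus: BusRdX
[2] P1: store L0 := 42 | P0:I, P1:M(42) | bus: BusRdX
[3] P0: store L2 := 71 | P0:M(71), P1:I | bus: none
[4] P0: load  L0 | P0:S(42), P1:O(42) | bus: BusRd
[5] P1: store L4 := 99 | P0:I, P1:M(99) | bus: BusRdX
[6] P0: load  L0 | P0:S(42), P1:O(42) | bus: none
[7] P0: store L1 := 70 | P0:M(70), P1:I | bus: BusRdX
[8] P0: load  L0 | P0:S(42), P1:O(42) | bus: none
[9] P1: load  L2 | P0:O(71), P1:S(71) | bus: BusRd
[10] P1: load  L5 | P0:I, P1:E(70) | bus: BusRd
[11] P1: load  L4 | P0:I, P1:M(99) | bus: none
[12] P1: load  L5 | P0:I, P1:E(70) | bus: none
[13] P0: store L1 := 44 | P0:M(44), P1:I | bus: none
[14] P0: load  L3 | P0:E(0), P1:I | bus: BusRd
[15] P0: load  L0 | P0:S(42), P1:O(42) | bus: none
[16] P1: load  L0 | P0:S(42), P1:O(42) | bus: none
[17] P0: store L5 := 82 | P0:M(82), P1:I | bus: BusRdX
[18] P0: store L1 := 54 | P0:M(54), P1:I | bus: none
[19] P1: store L0 := 83 | P0:I, P1:M(83) | bus: BusUpgr
[20] P1: load  L4 | P0:I, P1:M(99) | bus: none
[21] P1: store L1 := 30 | P0:I, P1:M(30) | bus: BusRdX,Flush
[22] P0: load  L0 | P0:S(83), P1:O(83) | bus: BusRd
[23] P1: store L0 := 78 | P0:I, P1:M(78) | bus: BusUpgr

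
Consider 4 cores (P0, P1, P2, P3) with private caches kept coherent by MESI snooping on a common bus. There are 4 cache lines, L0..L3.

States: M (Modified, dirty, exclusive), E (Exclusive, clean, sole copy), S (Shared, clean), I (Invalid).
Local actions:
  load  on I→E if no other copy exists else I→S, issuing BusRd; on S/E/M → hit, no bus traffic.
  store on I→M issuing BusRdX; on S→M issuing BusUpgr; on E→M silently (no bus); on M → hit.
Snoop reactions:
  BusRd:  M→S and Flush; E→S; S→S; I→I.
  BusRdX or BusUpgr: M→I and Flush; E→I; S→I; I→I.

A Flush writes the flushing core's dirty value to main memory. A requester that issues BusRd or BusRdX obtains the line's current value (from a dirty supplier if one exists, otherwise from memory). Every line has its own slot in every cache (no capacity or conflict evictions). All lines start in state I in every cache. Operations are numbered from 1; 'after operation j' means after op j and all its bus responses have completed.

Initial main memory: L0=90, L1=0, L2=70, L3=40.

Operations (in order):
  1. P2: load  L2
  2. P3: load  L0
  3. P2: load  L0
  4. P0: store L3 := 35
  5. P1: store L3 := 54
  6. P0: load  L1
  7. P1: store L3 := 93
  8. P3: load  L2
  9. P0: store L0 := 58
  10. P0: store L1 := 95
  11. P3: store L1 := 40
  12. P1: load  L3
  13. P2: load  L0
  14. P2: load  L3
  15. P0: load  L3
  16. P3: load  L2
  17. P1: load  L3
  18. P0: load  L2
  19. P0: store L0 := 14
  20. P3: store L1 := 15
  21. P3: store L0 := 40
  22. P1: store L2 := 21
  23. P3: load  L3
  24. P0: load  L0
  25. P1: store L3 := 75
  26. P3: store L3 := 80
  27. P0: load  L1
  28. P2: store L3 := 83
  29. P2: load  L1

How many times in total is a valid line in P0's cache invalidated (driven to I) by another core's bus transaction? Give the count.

step 1: P2: load  L2  ⟶  IIEI  (L2)  txn=BusRd  M[L2]=70
step 2: P3: load  L0  ⟶  IIIE  (L0)  txn=BusRd  M[L0]=90
step 3: P2: load  L0  ⟶  IISS  (L0)  txn=BusRd  M[L0]=90
step 4: P0: store L3 := 35  ⟶  MIII  (L3)  txn=BusRdX  M[L3]=40
step 5: P1: store L3 := 54  ⟶  IMII  (L3)  txn=BusRdX+Flush  M[L3]=35
step 6: P0: load  L1  ⟶  EIII  (L1)  txn=BusRd  M[L1]=0
step 7: P1: store L3 := 93  ⟶  IMII  (L3)  txn=∅  M[L3]=35
step 8: P3: load  L2  ⟶  IISS  (L2)  txn=BusRd  M[L2]=70
step 9: P0: store L0 := 58  ⟶  MIII  (L0)  txn=BusRdX  M[L0]=90
step 10: P0: store L1 := 95  ⟶  MIII  (L1)  txn=∅  M[L1]=0
step 11: P3: store L1 := 40  ⟶  IIIM  (L1)  txn=BusRdX+Flush  M[L1]=95
step 12: P1: load  L3  ⟶  IMII  (L3)  txn=∅  M[L3]=35
step 13: P2: load  L0  ⟶  SISI  (L0)  txn=BusRd+Flush  M[L0]=58
step 14: P2: load  L3  ⟶  ISSI  (L3)  txn=BusRd+Flush  M[L3]=93
step 15: P0: load  L3  ⟶  SSSI  (L3)  txn=BusRd  M[L3]=93
step 16: P3: load  L2  ⟶  IISS  (L2)  txn=∅  M[L2]=70
step 17: P1: load  L3  ⟶  SSSI  (L3)  txn=∅  M[L3]=93
step 18: P0: load  L2  ⟶  SISS  (L2)  txn=BusRd  M[L2]=70
step 19: P0: store L0 := 14  ⟶  MIII  (L0)  txn=BusUpgr  M[L0]=58
step 20: P3: store L1 := 15  ⟶  IIIM  (L1)  txn=∅  M[L1]=95
step 21: P3: store L0 := 40  ⟶  IIIM  (L0)  txn=BusRdX+Flush  M[L0]=14
step 22: P1: store L2 := 21  ⟶  IMII  (L2)  txn=BusRdX  M[L2]=70
step 23: P3: load  L3  ⟶  SSSS  (L3)  txn=BusRd  M[L3]=93
step 24: P0: load  L0  ⟶  SIIS  (L0)  txn=BusRd+Flush  M[L0]=40
step 25: P1: store L3 := 75  ⟶  IMII  (L3)  txn=BusUpgr  M[L3]=93
step 26: P3: store L3 := 80  ⟶  IIIM  (L3)  txn=BusRdX+Flush  M[L3]=75
step 27: P0: load  L1  ⟶  SIIS  (L1)  txn=BusRd+Flush  M[L1]=15
step 28: P2: store L3 := 83  ⟶  IIMI  (L3)  txn=BusRdX+Flush  M[L3]=80
step 29: P2: load  L1  ⟶  SISS  (L1)  txn=BusRd  M[L1]=15

invalidations = 5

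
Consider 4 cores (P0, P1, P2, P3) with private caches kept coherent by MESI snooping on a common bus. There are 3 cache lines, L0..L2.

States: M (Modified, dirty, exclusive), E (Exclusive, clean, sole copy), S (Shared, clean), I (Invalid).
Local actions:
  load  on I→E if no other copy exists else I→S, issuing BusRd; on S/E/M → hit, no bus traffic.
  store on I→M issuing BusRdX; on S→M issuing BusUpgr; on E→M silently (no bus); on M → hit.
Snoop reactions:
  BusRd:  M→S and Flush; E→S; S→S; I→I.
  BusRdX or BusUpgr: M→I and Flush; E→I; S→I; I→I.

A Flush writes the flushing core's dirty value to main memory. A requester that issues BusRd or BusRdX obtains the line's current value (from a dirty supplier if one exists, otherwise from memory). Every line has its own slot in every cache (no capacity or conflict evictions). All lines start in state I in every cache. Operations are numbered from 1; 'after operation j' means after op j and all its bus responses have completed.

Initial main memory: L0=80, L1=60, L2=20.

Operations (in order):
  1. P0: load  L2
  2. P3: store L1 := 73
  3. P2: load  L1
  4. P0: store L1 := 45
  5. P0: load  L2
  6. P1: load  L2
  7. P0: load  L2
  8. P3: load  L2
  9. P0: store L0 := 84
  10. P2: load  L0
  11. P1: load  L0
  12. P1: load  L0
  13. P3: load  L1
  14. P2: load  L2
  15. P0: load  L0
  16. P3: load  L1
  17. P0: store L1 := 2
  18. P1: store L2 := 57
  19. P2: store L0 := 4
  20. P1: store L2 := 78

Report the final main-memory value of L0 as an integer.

memory[L0] = 84

[1] P0: load  L2 | P0:E(20), P1:I, P2:I, P3:I | bus: BusRd
[2] P3: store L1 := 73 | P0:I, P1:I, P2:I, P3:M(73) | bus: BusRdX
[3] P2: load  L1 | P0:I, P1:I, P2:S(73), P3:S(73) | bus: BusRd,Flush
[4] P0: store L1 := 45 | P0:M(45), P1:I, P2:I, P3:I | bus: BusRdX
[5] P0: load  L2 | P0:E(20), P1:I, P2:I, P3:I | bus: none
[6] P1: load  L2 | P0:S(20), P1:S(20), P2:I, P3:I | bus: BusRd
[7] P0: load  L2 | P0:S(20), P1:S(20), P2:I, P3:I | bus: none
[8] P3: load  L2 | P0:S(20), P1:S(20), P2:I, P3:S(20) | bus: BusRd
[9] P0: store L0 := 84 | P0:M(84), P1:I, P2:I, P3:I | bus: BusRdX
[10] P2: load  L0 | P0:S(84), P1:I, P2:S(84), P3:I | bus: BusRd,Flush
[11] P1: load  L0 | P0:S(84), P1:S(84), P2:S(84), P3:I | bus: BusRd
[12] P1: load  L0 | P0:S(84), P1:S(84), P2:S(84), P3:I | bus: none
[13] P3: load  L1 | P0:S(45), P1:I, P2:I, P3:S(45) | bus: BusRd,Flush
[14] P2: load  L2 | P0:S(20), P1:S(20), P2:S(20), P3:S(20) | bus: BusRd
[15] P0: load  L0 | P0:S(84), P1:S(84), P2:S(84), P3:I | bus: none
[16] P3: load  L1 | P0:S(45), P1:I, P2:I, P3:S(45) | bus: none
[17] P0: store L1 := 2 | P0:M(2), P1:I, P2:I, P3:I | bus: BusUpgr
[18] P1: store L2 := 57 | P0:I, P1:M(57), P2:I, P3:I | bus: BusUpgr
[19] P2: store L0 := 4 | P0:I, P1:I, P2:M(4), P3:I | bus: BusUpgr
[20] P1: store L2 := 78 | P0:I, P1:M(78), P2:I, P3:I | bus: none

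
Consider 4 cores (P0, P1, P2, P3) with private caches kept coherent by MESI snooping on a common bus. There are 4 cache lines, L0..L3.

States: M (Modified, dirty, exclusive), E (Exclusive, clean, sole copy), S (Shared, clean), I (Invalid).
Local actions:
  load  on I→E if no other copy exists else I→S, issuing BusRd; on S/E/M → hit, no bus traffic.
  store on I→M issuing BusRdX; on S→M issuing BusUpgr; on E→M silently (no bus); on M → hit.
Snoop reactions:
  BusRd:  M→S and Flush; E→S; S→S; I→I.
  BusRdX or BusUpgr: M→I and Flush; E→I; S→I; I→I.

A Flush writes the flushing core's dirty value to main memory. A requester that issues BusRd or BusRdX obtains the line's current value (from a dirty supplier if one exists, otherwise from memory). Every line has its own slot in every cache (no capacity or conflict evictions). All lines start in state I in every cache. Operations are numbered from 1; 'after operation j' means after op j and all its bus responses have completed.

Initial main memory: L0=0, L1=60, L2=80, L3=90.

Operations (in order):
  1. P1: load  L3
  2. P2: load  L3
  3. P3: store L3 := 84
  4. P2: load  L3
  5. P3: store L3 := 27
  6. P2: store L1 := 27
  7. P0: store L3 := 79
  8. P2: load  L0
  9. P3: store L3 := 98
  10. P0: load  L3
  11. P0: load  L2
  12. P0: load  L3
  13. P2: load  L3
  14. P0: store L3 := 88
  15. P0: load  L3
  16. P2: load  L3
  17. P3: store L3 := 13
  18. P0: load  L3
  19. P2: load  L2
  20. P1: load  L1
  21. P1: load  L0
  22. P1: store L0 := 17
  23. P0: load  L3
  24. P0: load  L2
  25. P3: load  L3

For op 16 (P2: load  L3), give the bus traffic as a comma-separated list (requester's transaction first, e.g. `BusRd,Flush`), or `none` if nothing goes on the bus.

bus = BusRd,Flush

[1] P1: load  L3 | P0:I, P1:E(90), P2:I, P3:I | bus: BusRd
[2] P2: load  L3 | P0:I, P1:S(90), P2:S(90), P3:I | bus: BusRd
[3] P3: store L3 := 84 | P0:I, P1:I, P2:I, P3:M(84) | bus: BusRdX
[4] P2: load  L3 | P0:I, P1:I, P2:S(84), P3:S(84) | bus: BusRd,Flush
[5] P3: store L3 := 27 | P0:I, P1:I, P2:I, P3:M(27) | bus: BusUpgr
[6] P2: store L1 := 27 | P0:I, P1:I, P2:M(27), P3:I | bus: BusRdX
[7] P0: store L3 := 79 | P0:M(79), P1:I, P2:I, P3:I | bus: BusRdX,Flush
[8] P2: load  L0 | P0:I, P1:I, P2:E(0), P3:I | bus: BusRd
[9] P3: store L3 := 98 | P0:I, P1:I, P2:I, P3:M(98) | bus: BusRdX,Flush
[10] P0: load  L3 | P0:S(98), P1:I, P2:I, P3:S(98) | bus: BusRd,Flush
[11] P0: load  L2 | P0:E(80), P1:I, P2:I, P3:I | bus: BusRd
[12] P0: load  L3 | P0:S(98), P1:I, P2:I, P3:S(98) | bus: none
[13] P2: load  L3 | P0:S(98), P1:I, P2:S(98), P3:S(98) | bus: BusRd
[14] P0: store L3 := 88 | P0:M(88), P1:I, P2:I, P3:I | bus: BusUpgr
[15] P0: load  L3 | P0:M(88), P1:I, P2:I, P3:I | bus: none
[16] P2: load  L3 | P0:S(88), P1:I, P2:S(88), P3:I | bus: BusRd,Flush
[17] P3: store L3 := 13 | P0:I, P1:I, P2:I, P3:M(13) | bus: BusRdX
[18] P0: load  L3 | P0:S(13), P1:I, P2:I, P3:S(13) | bus: BusRd,Flush
[19] P2: load  L2 | P0:S(80), P1:I, P2:S(80), P3:I | bus: BusRd
[20] P1: load  L1 | P0:I, P1:S(27), P2:S(27), P3:I | bus: BusRd,Flush
[21] P1: load  L0 | P0:I, P1:S(0), P2:S(0), P3:I | bus: BusRd
[22] P1: store L0 := 17 | P0:I, P1:M(17), P2:I, P3:I | bus: BusUpgr
[23] P0: load  L3 | P0:S(13), P1:I, P2:I, P3:S(13) | bus: none
[24] P0: load  L2 | P0:S(80), P1:I, P2:S(80), P3:I | bus: none
[25] P3: load  L3 | P0:S(13), P1:I, P2:I, P3:S(13) | bus: none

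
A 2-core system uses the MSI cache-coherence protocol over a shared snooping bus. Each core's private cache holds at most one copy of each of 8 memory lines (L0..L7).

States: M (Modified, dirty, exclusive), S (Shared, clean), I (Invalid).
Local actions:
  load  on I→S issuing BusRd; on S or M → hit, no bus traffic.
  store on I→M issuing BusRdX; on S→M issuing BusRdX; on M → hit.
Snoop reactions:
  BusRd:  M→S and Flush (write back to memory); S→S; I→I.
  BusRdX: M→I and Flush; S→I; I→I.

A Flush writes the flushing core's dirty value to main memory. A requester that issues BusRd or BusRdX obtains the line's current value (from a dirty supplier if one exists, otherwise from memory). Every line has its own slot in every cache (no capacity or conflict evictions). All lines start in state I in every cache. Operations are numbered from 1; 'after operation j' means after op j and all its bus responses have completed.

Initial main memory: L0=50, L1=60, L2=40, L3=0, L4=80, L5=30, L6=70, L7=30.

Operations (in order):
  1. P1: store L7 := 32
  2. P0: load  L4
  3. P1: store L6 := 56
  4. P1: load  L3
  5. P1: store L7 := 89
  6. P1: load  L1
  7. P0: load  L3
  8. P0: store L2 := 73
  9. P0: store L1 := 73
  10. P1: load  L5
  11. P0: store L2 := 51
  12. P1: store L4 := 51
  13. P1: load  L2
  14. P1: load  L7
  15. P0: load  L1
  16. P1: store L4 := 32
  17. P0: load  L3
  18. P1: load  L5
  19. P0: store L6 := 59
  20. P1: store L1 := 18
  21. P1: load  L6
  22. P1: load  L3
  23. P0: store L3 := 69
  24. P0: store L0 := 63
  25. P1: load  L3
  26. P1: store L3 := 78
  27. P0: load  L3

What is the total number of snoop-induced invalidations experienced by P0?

step 1: P1: store L7 := 32  ⟶  IM  (L7)  txn=BusRdX  M[L7]=30
step 2: P0: load  L4  ⟶  SI  (L4)  txn=BusRd  M[L4]=80
step 3: P1: store L6 := 56  ⟶  IM  (L6)  txn=BusRdX  M[L6]=70
step 4: P1: load  L3  ⟶  IS  (L3)  txn=BusRd  M[L3]=0
step 5: P1: store L7 := 89  ⟶  IM  (L7)  txn=∅  M[L7]=30
step 6: P1: load  L1  ⟶  IS  (L1)  txn=BusRd  M[L1]=60
step 7: P0: load  L3  ⟶  SS  (L3)  txn=BusRd  M[L3]=0
step 8: P0: store L2 := 73  ⟶  MI  (L2)  txn=BusRdX  M[L2]=40
step 9: P0: store L1 := 73  ⟶  MI  (L1)  txn=BusRdX  M[L1]=60
step 10: P1: load  L5  ⟶  IS  (L5)  txn=BusRd  M[L5]=30
step 11: P0: store L2 := 51  ⟶  MI  (L2)  txn=∅  M[L2]=40
step 12: P1: store L4 := 51  ⟶  IM  (L4)  txn=BusRdX  M[L4]=80
step 13: P1: load  L2  ⟶  SS  (L2)  txn=BusRd+Flush  M[L2]=51
step 14: P1: load  L7  ⟶  IM  (L7)  txn=∅  M[L7]=30
step 15: P0: load  L1  ⟶  MI  (L1)  txn=∅  M[L1]=60
step 16: P1: store L4 := 32  ⟶  IM  (L4)  txn=∅  M[L4]=80
step 17: P0: load  L3  ⟶  SS  (L3)  txn=∅  M[L3]=0
step 18: P1: load  L5  ⟶  IS  (L5)  txn=∅  M[L5]=30
step 19: P0: store L6 := 59  ⟶  MI  (L6)  txn=BusRdX+Flush  M[L6]=56
step 20: P1: store L1 := 18  ⟶  IM  (L1)  txn=BusRdX+Flush  M[L1]=73
step 21: P1: load  L6  ⟶  SS  (L6)  txn=BusRd+Flush  M[L6]=59
step 22: P1: load  L3  ⟶  SS  (L3)  txn=∅  M[L3]=0
step 23: P0: store L3 := 69  ⟶  MI  (L3)  txn=BusRdX  M[L3]=0
step 24: P0: store L0 := 63  ⟶  MI  (L0)  txn=BusRdX  M[L0]=50
step 25: P1: load  L3  ⟶  SS  (L3)  txn=BusRd+Flush  M[L3]=69
step 26: P1: store L3 := 78  ⟶  IM  (L3)  txn=BusRdX  M[L3]=69
step 27: P0: load  L3  ⟶  SS  (L3)  txn=BusRd+Flush  M[L3]=78

invalidations = 3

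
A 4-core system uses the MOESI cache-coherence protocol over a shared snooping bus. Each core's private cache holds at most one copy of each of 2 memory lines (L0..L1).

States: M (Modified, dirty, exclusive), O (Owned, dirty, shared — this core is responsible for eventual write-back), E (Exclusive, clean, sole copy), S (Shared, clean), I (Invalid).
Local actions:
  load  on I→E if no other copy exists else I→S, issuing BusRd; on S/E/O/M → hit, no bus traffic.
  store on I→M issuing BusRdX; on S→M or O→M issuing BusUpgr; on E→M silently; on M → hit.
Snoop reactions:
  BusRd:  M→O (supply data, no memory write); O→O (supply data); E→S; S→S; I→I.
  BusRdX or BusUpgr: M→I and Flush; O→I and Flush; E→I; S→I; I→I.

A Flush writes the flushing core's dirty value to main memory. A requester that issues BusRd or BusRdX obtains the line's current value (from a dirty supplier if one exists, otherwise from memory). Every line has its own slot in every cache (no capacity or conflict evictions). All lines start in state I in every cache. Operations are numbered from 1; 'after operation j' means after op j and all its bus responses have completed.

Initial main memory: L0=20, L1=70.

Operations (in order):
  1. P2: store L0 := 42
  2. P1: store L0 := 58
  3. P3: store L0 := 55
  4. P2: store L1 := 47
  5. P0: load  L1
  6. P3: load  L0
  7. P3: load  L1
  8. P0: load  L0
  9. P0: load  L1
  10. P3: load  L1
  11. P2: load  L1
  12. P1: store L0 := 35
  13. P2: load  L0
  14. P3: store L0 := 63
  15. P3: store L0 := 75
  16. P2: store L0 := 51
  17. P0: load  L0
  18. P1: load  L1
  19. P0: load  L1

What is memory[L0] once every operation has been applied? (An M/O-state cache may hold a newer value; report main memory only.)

  op1 P2: store L0 := 42 → I/I/M/I on L0; bus BusRdX; mem=20
  op2 P1: store L0 := 58 → I/M/I/I on L0; bus BusRdX Flush; mem=42
  op3 P3: store L0 := 55 → I/I/I/M on L0; bus BusRdX Flush; mem=58
  op4 P2: store L1 := 47 → I/I/M/I on L1; bus BusRdX; mem=70
  op5 P0: load  L1 → S/I/O/I on L1; bus BusRd; mem=70
  op6 P3: load  L0 → I/I/I/M on L0; bus (none); mem=58
  op7 P3: load  L1 → S/I/O/S on L1; bus BusRd; mem=70
  op8 P0: load  L0 → S/I/I/O on L0; bus BusRd; mem=58
  op9 P0: load  L1 → S/I/O/S on L1; bus (none); mem=70
  op10 P3: load  L1 → S/I/O/S on L1; bus (none); mem=70
  op11 P2: load  L1 → S/I/O/S on L1; bus (none); mem=70
  op12 P1: store L0 := 35 → I/M/I/I on L0; bus BusRdX Flush; mem=55
  op13 P2: load  L0 → I/O/S/I on L0; bus BusRd; mem=55
  op14 P3: store L0 := 63 → I/I/I/M on L0; bus BusRdX Flush; mem=35
  op15 P3: store L0 := 75 → I/I/I/M on L0; bus (none); mem=35
  op16 P2: store L0 := 51 → I/I/M/I on L0; bus BusRdX Flush; mem=75
  op17 P0: load  L0 → S/I/O/I on L0; bus BusRd; mem=75
  op18 P1: load  L1 → S/S/O/S on L1; bus BusRd; mem=70
  op19 P0: load  L1 → S/S/O/S on L1; bus (none); mem=70

memory[L0] = 75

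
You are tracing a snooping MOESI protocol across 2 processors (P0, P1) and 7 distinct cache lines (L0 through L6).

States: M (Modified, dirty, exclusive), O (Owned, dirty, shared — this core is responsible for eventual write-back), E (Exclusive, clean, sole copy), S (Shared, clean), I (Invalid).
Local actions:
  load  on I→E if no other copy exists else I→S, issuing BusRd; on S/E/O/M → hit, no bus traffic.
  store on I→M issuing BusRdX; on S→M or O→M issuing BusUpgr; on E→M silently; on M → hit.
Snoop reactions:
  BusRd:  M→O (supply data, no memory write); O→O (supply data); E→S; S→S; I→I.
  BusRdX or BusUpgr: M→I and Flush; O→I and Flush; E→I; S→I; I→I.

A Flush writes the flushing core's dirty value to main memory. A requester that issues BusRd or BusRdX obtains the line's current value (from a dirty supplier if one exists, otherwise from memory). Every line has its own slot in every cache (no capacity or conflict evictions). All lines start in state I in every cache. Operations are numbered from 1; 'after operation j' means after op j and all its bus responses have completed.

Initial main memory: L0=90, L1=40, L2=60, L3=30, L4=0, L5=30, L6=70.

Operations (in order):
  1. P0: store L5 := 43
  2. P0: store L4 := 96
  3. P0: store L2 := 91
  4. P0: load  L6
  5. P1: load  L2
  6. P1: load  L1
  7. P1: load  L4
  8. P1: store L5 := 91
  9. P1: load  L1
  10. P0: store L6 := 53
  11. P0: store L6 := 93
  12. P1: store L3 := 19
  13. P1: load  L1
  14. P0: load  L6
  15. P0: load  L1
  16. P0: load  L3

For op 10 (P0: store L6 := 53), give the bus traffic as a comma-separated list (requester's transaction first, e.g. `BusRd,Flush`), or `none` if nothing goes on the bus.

bus = none

  op1 P0: store L5 := 43 → M/I on L5; bus BusRdX; mem=30
  op2 P0: store L4 := 96 → M/I on L4; bus BusRdX; mem=0
  op3 P0: store L2 := 91 → M/I on L2; bus BusRdX; mem=60
  op4 P0: load  L6 → E/I on L6; bus BusRd; mem=70
  op5 P1: load  L2 → O/S on L2; bus BusRd; mem=60
  op6 P1: load  L1 → I/E on L1; bus BusRd; mem=40
  op7 P1: load  L4 → O/S on L4; bus BusRd; mem=0
  op8 P1: store L5 := 91 → I/M on L5; bus BusRdX Flush; mem=43
  op9 P1: load  L1 → I/E on L1; bus (none); mem=40
  op10 P0: store L6 := 53 → M/I on L6; bus (none); mem=70
  op11 P0: store L6 := 93 → M/I on L6; bus (none); mem=70
  op12 P1: store L3 := 19 → I/M on L3; bus BusRdX; mem=30
  op13 P1: load  L1 → I/E on L1; bus (none); mem=40
  op14 P0: load  L6 → M/I on L6; bus (none); mem=70
  op15 P0: load  L1 → S/S on L1; bus BusRd; mem=40
  op16 P0: load  L3 → S/O on L3; bus BusRd; mem=30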